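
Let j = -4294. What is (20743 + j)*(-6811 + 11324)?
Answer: 74234337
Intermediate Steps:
(20743 + j)*(-6811 + 11324) = (20743 - 4294)*(-6811 + 11324) = 16449*4513 = 74234337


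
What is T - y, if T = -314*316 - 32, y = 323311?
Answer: -422567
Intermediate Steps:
T = -99256 (T = -99224 - 32 = -99256)
T - y = -99256 - 1*323311 = -99256 - 323311 = -422567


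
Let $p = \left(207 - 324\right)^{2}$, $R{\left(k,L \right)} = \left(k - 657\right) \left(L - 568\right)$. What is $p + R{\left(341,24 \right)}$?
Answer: $185593$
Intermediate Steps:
$R{\left(k,L \right)} = \left(-657 + k\right) \left(-568 + L\right)$
$p = 13689$ ($p = \left(-117\right)^{2} = 13689$)
$p + R{\left(341,24 \right)} = 13689 + \left(373176 - 15768 - 193688 + 24 \cdot 341\right) = 13689 + \left(373176 - 15768 - 193688 + 8184\right) = 13689 + 171904 = 185593$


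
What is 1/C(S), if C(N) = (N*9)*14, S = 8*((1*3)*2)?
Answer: 1/6048 ≈ 0.00016534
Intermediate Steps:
S = 48 (S = 8*(3*2) = 8*6 = 48)
C(N) = 126*N (C(N) = (9*N)*14 = 126*N)
1/C(S) = 1/(126*48) = 1/6048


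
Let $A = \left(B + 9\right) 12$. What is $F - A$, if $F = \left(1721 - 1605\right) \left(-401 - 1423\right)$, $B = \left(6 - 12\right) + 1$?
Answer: $-211632$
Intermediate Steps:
$B = -5$ ($B = -6 + 1 = -5$)
$F = -211584$ ($F = 116 \left(-1824\right) = -211584$)
$A = 48$ ($A = \left(-5 + 9\right) 12 = 4 \cdot 12 = 48$)
$F - A = -211584 - 48 = -211632$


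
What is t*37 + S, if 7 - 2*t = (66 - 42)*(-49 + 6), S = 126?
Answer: 38695/2 ≈ 19348.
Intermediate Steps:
t = 1039/2 (t = 7/2 - (66 - 42)*(-49 + 6)/2 = 7/2 - 12*(-43) = 7/2 - ½*(-1032) = 7/2 + 516 = 1039/2 ≈ 519.50)
t*37 + S = (1039/2)*37 + 126 = 38443/2 + 126 = 38695/2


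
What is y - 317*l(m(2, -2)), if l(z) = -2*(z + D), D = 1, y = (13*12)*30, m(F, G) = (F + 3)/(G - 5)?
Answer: 34028/7 ≈ 4861.1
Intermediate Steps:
m(F, G) = (3 + F)/(-5 + G)
y = 4680 (y = 156*30 = 4680)
l(z) = -2 - 2*z (l(z) = -2*(z + 1) = -2*(1 + z) = -2 - 2*z)
y - 317*l(m(2, -2)) = 4680 - 317*(-2 - 2*(3 + 2)/(-5 - 2)) = 4680 - 317*(-2 - 2*5/(-7)) = 4680 - 317*(-2 - (-2)*5/7) = 4680 - 317*(-2 - 2*(-5/7)) = 4680 - 317*(-2 + 10/7) = 4680 - 317*(-4)/7 = 4680 - 1*(-1268/7) = 4680 + 1268/7 = 34028/7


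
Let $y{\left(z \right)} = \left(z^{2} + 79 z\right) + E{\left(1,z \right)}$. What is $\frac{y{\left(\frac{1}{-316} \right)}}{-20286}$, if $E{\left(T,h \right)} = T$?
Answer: $- \frac{10699}{289382688} \approx -3.6972 \cdot 10^{-5}$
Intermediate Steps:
$y{\left(z \right)} = 1 + z^{2} + 79 z$ ($y{\left(z \right)} = \left(z^{2} + 79 z\right) + 1 = 1 + z^{2} + 79 z$)
$\frac{y{\left(\frac{1}{-316} \right)}}{-20286} = \frac{1 + \left(\frac{1}{-316}\right)^{2} + \frac{79}{-316}}{-20286} = \left(1 + \left(- \frac{1}{316}\right)^{2} + 79 \left(- \frac{1}{316}\right)\right) \left(- \frac{1}{20286}\right) = \left(1 + \frac{1}{99856} - \frac{1}{4}\right) \left(- \frac{1}{20286}\right) = \frac{74893}{99856} \left(- \frac{1}{20286}\right) = - \frac{10699}{289382688}$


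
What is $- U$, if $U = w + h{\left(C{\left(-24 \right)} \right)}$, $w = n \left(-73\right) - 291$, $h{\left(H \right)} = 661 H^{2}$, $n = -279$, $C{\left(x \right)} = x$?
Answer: $-400812$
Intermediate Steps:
$w = 20076$ ($w = \left(-279\right) \left(-73\right) - 291 = 20367 - 291 = 20076$)
$U = 400812$ ($U = 20076 + 661 \left(-24\right)^{2} = 20076 + 661 \cdot 576 = 20076 + 380736 = 400812$)
$- U = \left(-1\right) 400812 = -400812$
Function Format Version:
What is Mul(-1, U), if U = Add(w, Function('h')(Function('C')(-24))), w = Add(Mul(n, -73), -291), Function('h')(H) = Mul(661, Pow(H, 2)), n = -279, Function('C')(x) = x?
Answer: -400812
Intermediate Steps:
w = 20076 (w = Add(Mul(-279, -73), -291) = Add(20367, -291) = 20076)
U = 400812 (U = Add(20076, Mul(661, Pow(-24, 2))) = Add(20076, Mul(661, 576)) = Add(20076, 380736) = 400812)
Mul(-1, U) = Mul(-1, 400812) = -400812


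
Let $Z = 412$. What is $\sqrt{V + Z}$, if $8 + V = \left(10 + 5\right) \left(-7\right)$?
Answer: $\sqrt{299} \approx 17.292$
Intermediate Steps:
$V = -113$ ($V = -8 + \left(10 + 5\right) \left(-7\right) = -8 + 15 \left(-7\right) = -8 - 105 = -113$)
$\sqrt{V + Z} = \sqrt{-113 + 412} = \sqrt{299}$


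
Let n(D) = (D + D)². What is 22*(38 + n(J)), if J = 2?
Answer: 1188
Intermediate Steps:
n(D) = 4*D² (n(D) = (2*D)² = 4*D²)
22*(38 + n(J)) = 22*(38 + 4*2²) = 22*(38 + 4*4) = 22*(38 + 16) = 22*54 = 1188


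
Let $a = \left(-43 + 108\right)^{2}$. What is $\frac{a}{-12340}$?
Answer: $- \frac{845}{2468} \approx -0.34238$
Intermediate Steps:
$a = 4225$ ($a = 65^{2} = 4225$)
$\frac{a}{-12340} = \frac{4225}{-12340} = 4225 \left(- \frac{1}{12340}\right) = - \frac{845}{2468}$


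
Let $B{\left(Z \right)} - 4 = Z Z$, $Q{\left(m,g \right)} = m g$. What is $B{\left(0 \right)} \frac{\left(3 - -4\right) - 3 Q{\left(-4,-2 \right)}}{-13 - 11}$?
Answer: $\frac{17}{6} \approx 2.8333$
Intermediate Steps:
$Q{\left(m,g \right)} = g m$
$B{\left(Z \right)} = 4 + Z^{2}$ ($B{\left(Z \right)} = 4 + Z Z = 4 + Z^{2}$)
$B{\left(0 \right)} \frac{\left(3 - -4\right) - 3 Q{\left(-4,-2 \right)}}{-13 - 11} = \left(4 + 0^{2}\right) \frac{\left(3 - -4\right) - 3 \left(\left(-2\right) \left(-4\right)\right)}{-13 - 11} = \left(4 + 0\right) \frac{\left(3 + 4\right) - 24}{-24} = 4 \left(7 - 24\right) \left(- \frac{1}{24}\right) = 4 \left(\left(-17\right) \left(- \frac{1}{24}\right)\right) = 4 \cdot \frac{17}{24} = \frac{17}{6}$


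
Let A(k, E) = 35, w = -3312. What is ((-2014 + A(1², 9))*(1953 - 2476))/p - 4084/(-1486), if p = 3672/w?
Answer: -35374706884/37893 ≈ -9.3354e+5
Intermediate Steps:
p = -51/46 (p = 3672/(-3312) = 3672*(-1/3312) = -51/46 ≈ -1.1087)
((-2014 + A(1², 9))*(1953 - 2476))/p - 4084/(-1486) = ((-2014 + 35)*(1953 - 2476))/(-51/46) - 4084/(-1486) = -1979*(-523)*(-46/51) - 4084*(-1/1486) = 1035017*(-46/51) + 2042/743 = -47610782/51 + 2042/743 = -35374706884/37893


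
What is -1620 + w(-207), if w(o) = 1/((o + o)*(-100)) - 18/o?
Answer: -67064399/41400 ≈ -1619.9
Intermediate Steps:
w(o) = -3601/(200*o) (w(o) = -1/100/(2*o) - 18/o = (1/(2*o))*(-1/100) - 18/o = -1/(200*o) - 18/o = -3601/(200*o))
-1620 + w(-207) = -1620 - 3601/200/(-207) = -1620 - 3601/200*(-1/207) = -1620 + 3601/41400 = -67064399/41400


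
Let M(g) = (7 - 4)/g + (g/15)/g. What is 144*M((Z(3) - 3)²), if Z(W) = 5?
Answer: 588/5 ≈ 117.60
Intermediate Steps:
M(g) = 1/15 + 3/g (M(g) = 3/g + (g*(1/15))/g = 3/g + (g/15)/g = 3/g + 1/15 = 1/15 + 3/g)
144*M((Z(3) - 3)²) = 144*((45 + (5 - 3)²)/(15*((5 - 3)²))) = 144*((45 + 2²)/(15*(2²))) = 144*((1/15)*(45 + 4)/4) = 144*((1/15)*(¼)*49) = 144*(49/60) = 588/5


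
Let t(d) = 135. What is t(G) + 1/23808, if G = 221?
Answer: 3214081/23808 ≈ 135.00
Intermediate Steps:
t(G) + 1/23808 = 135 + 1/23808 = 3214081/23808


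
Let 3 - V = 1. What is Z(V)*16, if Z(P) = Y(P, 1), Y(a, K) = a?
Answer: 32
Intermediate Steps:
V = 2 (V = 3 - 1*1 = 3 - 1 = 2)
Z(P) = P
Z(V)*16 = 2*16 = 32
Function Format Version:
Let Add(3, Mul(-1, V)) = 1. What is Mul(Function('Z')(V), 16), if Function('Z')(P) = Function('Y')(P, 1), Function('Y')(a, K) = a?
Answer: 32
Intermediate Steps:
V = 2 (V = Add(3, Mul(-1, 1)) = Add(3, -1) = 2)
Function('Z')(P) = P
Mul(Function('Z')(V), 16) = Mul(2, 16) = 32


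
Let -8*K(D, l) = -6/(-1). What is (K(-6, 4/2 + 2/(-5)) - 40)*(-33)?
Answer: 5379/4 ≈ 1344.8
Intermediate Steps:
K(D, l) = -¾ (K(D, l) = -(-3)/(4*(-1)) = -(-3)*(-1)/4 = -⅛*6 = -¾)
(K(-6, 4/2 + 2/(-5)) - 40)*(-33) = (-¾ - 40)*(-33) = -163/4*(-33) = 5379/4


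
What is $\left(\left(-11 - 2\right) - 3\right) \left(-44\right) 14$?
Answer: $9856$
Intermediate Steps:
$\left(\left(-11 - 2\right) - 3\right) \left(-44\right) 14 = \left(-13 - 3\right) \left(-44\right) 14 = \left(-16\right) \left(-44\right) 14 = 704 \cdot 14 = 9856$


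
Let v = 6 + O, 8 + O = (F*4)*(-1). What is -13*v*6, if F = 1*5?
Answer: 1716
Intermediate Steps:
F = 5
O = -28 (O = -8 + (5*4)*(-1) = -8 + 20*(-1) = -8 - 20 = -28)
v = -22 (v = 6 - 28 = -22)
-13*v*6 = -13*(-22)*6 = 286*6 = 1716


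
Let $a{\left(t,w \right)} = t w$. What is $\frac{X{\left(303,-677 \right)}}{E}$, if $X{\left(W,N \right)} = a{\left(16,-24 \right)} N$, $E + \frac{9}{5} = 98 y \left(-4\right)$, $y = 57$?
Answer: $- \frac{433280}{37243} \approx -11.634$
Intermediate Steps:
$E = - \frac{111729}{5}$ ($E = - \frac{9}{5} + 98 \cdot 57 \left(-4\right) = - \frac{9}{5} + 5586 \left(-4\right) = - \frac{9}{5} - 22344 = - \frac{111729}{5} \approx -22346.0$)
$X{\left(W,N \right)} = - 384 N$ ($X{\left(W,N \right)} = 16 \left(-24\right) N = - 384 N$)
$\frac{X{\left(303,-677 \right)}}{E} = \frac{\left(-384\right) \left(-677\right)}{- \frac{111729}{5}} = 259968 \left(- \frac{5}{111729}\right) = - \frac{433280}{37243}$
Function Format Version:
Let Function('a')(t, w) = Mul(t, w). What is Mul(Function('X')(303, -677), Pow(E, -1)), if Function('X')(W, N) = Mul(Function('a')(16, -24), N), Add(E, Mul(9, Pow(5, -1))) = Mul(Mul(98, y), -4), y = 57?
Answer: Rational(-433280, 37243) ≈ -11.634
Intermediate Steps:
E = Rational(-111729, 5) (E = Add(Rational(-9, 5), Mul(Mul(98, 57), -4)) = Add(Rational(-9, 5), Mul(5586, -4)) = Add(Rational(-9, 5), -22344) = Rational(-111729, 5) ≈ -22346.)
Function('X')(W, N) = Mul(-384, N) (Function('X')(W, N) = Mul(Mul(16, -24), N) = Mul(-384, N))
Mul(Function('X')(303, -677), Pow(E, -1)) = Mul(Mul(-384, -677), Pow(Rational(-111729, 5), -1)) = Mul(259968, Rational(-5, 111729)) = Rational(-433280, 37243)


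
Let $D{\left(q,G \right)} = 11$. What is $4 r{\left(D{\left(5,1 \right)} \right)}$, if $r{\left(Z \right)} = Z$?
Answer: $44$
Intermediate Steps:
$4 r{\left(D{\left(5,1 \right)} \right)} = 4 \cdot 11 = 44$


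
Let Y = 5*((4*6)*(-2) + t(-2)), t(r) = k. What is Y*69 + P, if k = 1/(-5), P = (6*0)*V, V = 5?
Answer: -16629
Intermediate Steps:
P = 0 (P = (6*0)*5 = 0*5 = 0)
k = -1/5 ≈ -0.20000
t(r) = -1/5
Y = -241 (Y = 5*((4*6)*(-2) - 1/5) = 5*(24*(-2) - 1/5) = 5*(-48 - 1/5) = 5*(-241/5) = -241)
Y*69 + P = -241*69 + 0 = -16629 + 0 = -16629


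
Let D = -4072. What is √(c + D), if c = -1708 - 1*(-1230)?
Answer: 5*I*√182 ≈ 67.454*I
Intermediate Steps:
c = -478 (c = -1708 + 1230 = -478)
√(c + D) = √(-478 - 4072) = √(-4550) = 5*I*√182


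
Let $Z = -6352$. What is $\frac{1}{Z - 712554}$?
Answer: $- \frac{1}{718906} \approx -1.391 \cdot 10^{-6}$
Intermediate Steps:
$\frac{1}{Z - 712554} = \frac{1}{-6352 - 712554} = \frac{1}{-718906} = - \frac{1}{718906}$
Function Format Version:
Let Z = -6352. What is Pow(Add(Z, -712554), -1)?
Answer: Rational(-1, 718906) ≈ -1.3910e-6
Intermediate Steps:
Pow(Add(Z, -712554), -1) = Pow(Add(-6352, -712554), -1) = Pow(-718906, -1) = Rational(-1, 718906)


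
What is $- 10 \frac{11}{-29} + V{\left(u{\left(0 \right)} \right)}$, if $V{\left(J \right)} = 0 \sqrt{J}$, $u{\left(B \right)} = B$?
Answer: $\frac{110}{29} \approx 3.7931$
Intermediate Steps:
$V{\left(J \right)} = 0$
$- 10 \frac{11}{-29} + V{\left(u{\left(0 \right)} \right)} = - 10 \frac{11}{-29} + 0 = - 10 \cdot 11 \left(- \frac{1}{29}\right) + 0 = \left(-10\right) \left(- \frac{11}{29}\right) + 0 = \frac{110}{29} + 0 = \frac{110}{29}$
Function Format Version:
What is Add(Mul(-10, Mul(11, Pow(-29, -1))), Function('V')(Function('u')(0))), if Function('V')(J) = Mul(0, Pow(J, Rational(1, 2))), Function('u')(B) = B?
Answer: Rational(110, 29) ≈ 3.7931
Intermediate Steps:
Function('V')(J) = 0
Add(Mul(-10, Mul(11, Pow(-29, -1))), Function('V')(Function('u')(0))) = Add(Mul(-10, Mul(11, Pow(-29, -1))), 0) = Add(Mul(-10, Mul(11, Rational(-1, 29))), 0) = Add(Mul(-10, Rational(-11, 29)), 0) = Add(Rational(110, 29), 0) = Rational(110, 29)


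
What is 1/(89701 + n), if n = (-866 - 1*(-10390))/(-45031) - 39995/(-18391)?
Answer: 828165121/74288865377782 ≈ 1.1148e-5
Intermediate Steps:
n = 1625858961/828165121 (n = (-866 + 10390)*(-1/45031) - 39995*(-1/18391) = 9524*(-1/45031) + 39995/18391 = -9524/45031 + 39995/18391 = 1625858961/828165121 ≈ 1.9632)
1/(89701 + n) = 1/(89701 + 1625858961/828165121) = 1/(74288865377782/828165121) = 828165121/74288865377782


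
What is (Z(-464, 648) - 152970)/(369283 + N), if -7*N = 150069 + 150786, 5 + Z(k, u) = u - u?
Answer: -1070825/2284126 ≈ -0.46881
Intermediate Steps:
Z(k, u) = -5 (Z(k, u) = -5 + (u - u) = -5 + 0 = -5)
N = -300855/7 (N = -(150069 + 150786)/7 = -⅐*300855 = -300855/7 ≈ -42979.)
(Z(-464, 648) - 152970)/(369283 + N) = (-5 - 152970)/(369283 - 300855/7) = -152975/2284126/7 = -152975*7/2284126 = -1070825/2284126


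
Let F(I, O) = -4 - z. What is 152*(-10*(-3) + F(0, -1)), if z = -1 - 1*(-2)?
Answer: 3800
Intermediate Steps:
z = 1 (z = -1 + 2 = 1)
F(I, O) = -5 (F(I, O) = -4 - 1*1 = -4 - 1 = -5)
152*(-10*(-3) + F(0, -1)) = 152*(-10*(-3) - 5) = 152*(30 - 5) = 152*25 = 3800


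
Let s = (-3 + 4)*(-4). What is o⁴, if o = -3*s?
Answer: 20736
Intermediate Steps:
s = -4 (s = 1*(-4) = -4)
o = 12 (o = -3*(-4) = 12)
o⁴ = 12⁴ = 20736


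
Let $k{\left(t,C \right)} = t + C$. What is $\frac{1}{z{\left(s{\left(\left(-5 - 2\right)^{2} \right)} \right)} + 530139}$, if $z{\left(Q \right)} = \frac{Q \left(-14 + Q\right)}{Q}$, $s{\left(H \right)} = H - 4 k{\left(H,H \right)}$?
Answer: $\frac{1}{529782} \approx 1.8876 \cdot 10^{-6}$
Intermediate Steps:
$k{\left(t,C \right)} = C + t$
$s{\left(H \right)} = - 7 H$ ($s{\left(H \right)} = H - 4 \left(H + H\right) = H - 4 \cdot 2 H = H - 8 H = - 7 H$)
$z{\left(Q \right)} = -14 + Q$
$\frac{1}{z{\left(s{\left(\left(-5 - 2\right)^{2} \right)} \right)} + 530139} = \frac{1}{\left(-14 - 7 \left(-5 - 2\right)^{2}\right) + 530139} = \frac{1}{\left(-14 - 7 \left(-7\right)^{2}\right) + 530139} = \frac{1}{\left(-14 - 343\right) + 530139} = \frac{1}{-357 + 530139} = \frac{1}{529782}$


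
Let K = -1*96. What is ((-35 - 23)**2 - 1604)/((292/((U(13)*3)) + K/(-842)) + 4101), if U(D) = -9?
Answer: 20005920/46494431 ≈ 0.43029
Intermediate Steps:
K = -96
((-35 - 23)**2 - 1604)/((292/((U(13)*3)) + K/(-842)) + 4101) = ((-35 - 23)**2 - 1604)/((292/((-9*3)) - 96/(-842)) + 4101) = ((-58)**2 - 1604)/((292/(-27) - 96*(-1/842)) + 4101) = (3364 - 1604)/((292*(-1/27) + 48/421) + 4101) = 1760/((-292/27 + 48/421) + 4101) = 1760/(-121636/11367 + 4101) = 1760/(46494431/11367) = 1760*(11367/46494431) = 20005920/46494431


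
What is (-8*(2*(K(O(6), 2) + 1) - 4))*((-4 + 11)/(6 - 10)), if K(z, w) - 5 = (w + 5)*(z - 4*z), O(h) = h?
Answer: -3416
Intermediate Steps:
K(z, w) = 5 - 3*z*(5 + w) (K(z, w) = 5 + (w + 5)*(z - 4*z) = 5 + (5 + w)*(-3*z) = 5 - 3*z*(5 + w))
(-8*(2*(K(O(6), 2) + 1) - 4))*((-4 + 11)/(6 - 10)) = (-8*(2*((5 - 15*6 - 3*2*6) + 1) - 4))*((-4 + 11)/(6 - 10)) = (-8*(2*((5 - 90 - 36) + 1) - 4))*(7/(-4)) = (-8*(2*(-121 + 1) - 4))*(7*(-1/4)) = -8*(2*(-120) - 4)*(-7/4) = -8*(-240 - 4)*(-7/4) = -8*(-244)*(-7/4) = 1952*(-7/4) = -3416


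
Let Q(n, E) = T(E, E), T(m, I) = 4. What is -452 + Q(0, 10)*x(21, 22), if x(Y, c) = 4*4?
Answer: -388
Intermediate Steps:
Q(n, E) = 4
x(Y, c) = 16
-452 + Q(0, 10)*x(21, 22) = -452 + 4*16 = -452 + 64 = -388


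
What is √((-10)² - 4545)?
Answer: I*√4445 ≈ 66.671*I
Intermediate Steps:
√((-10)² - 4545) = √(100 - 4545) = √(-4445) = I*√4445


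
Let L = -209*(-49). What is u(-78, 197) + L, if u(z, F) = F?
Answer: 10438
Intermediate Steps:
L = 10241
u(-78, 197) + L = 197 + 10241 = 10438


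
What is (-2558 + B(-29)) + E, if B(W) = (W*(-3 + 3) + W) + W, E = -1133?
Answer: -3749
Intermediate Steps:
B(W) = 2*W (B(W) = (W*0 + W) + W = (0 + W) + W = W + W = 2*W)
(-2558 + B(-29)) + E = (-2558 + 2*(-29)) - 1133 = (-2558 - 58) - 1133 = -2616 - 1133 = -3749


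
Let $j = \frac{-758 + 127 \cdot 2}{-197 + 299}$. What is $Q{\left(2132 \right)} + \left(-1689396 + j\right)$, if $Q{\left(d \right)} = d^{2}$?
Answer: $\frac{48552392}{17} \approx 2.856 \cdot 10^{6}$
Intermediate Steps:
$j = - \frac{84}{17}$ ($j = \frac{-758 + 254}{102} = \left(-504\right) \frac{1}{102} = - \frac{84}{17} \approx -4.9412$)
$Q{\left(2132 \right)} + \left(-1689396 + j\right) = 2132^{2} - \frac{28719816}{17} = 4545424 - \frac{28719816}{17} = \frac{48552392}{17}$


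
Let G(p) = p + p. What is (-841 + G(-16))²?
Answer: 762129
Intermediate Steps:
G(p) = 2*p
(-841 + G(-16))² = (-841 + 2*(-16))² = (-841 - 32)² = (-873)² = 762129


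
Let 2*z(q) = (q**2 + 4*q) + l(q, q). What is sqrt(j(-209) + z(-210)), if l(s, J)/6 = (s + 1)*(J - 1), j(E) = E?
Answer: sqrt(153718) ≈ 392.07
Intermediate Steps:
l(s, J) = 6*(1 + s)*(-1 + J) (l(s, J) = 6*((s + 1)*(J - 1)) = 6*((1 + s)*(-1 + J)) = 6*(1 + s)*(-1 + J))
z(q) = -3 + 2*q + 7*q**2/2 (z(q) = ((q**2 + 4*q) + (-6 - 6*q + 6*q + 6*q*q))/2 = ((q**2 + 4*q) + (-6 - 6*q + 6*q + 6*q**2))/2 = ((q**2 + 4*q) + (-6 + 6*q**2))/2 = (-6 + 4*q + 7*q**2)/2 = -3 + 2*q + 7*q**2/2)
sqrt(j(-209) + z(-210)) = sqrt(-209 + (-3 + 2*(-210) + (7/2)*(-210)**2)) = sqrt(-209 + (-3 - 420 + (7/2)*44100)) = sqrt(-209 + (-3 - 420 + 154350)) = sqrt(-209 + 153927) = sqrt(153718)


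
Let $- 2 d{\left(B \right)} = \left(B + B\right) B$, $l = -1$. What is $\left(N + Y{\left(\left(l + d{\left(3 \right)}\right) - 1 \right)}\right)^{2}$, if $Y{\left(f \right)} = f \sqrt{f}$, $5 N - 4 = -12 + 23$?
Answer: $\left(3 - 11 i \sqrt{11}\right)^{2} \approx -1322.0 - 218.9 i$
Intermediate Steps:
$N = 3$ ($N = \frac{4}{5} + \frac{-12 + 23}{5} = \frac{4}{5} + \frac{1}{5} \cdot 11 = \frac{4}{5} + \frac{11}{5} = 3$)
$d{\left(B \right)} = - B^{2}$ ($d{\left(B \right)} = - \frac{\left(B + B\right) B}{2} = - \frac{2 B B}{2} = - \frac{2 B^{2}}{2} = - B^{2}$)
$Y{\left(f \right)} = f^{\frac{3}{2}}$
$\left(N + Y{\left(\left(l + d{\left(3 \right)}\right) - 1 \right)}\right)^{2} = \left(3 + \left(\left(-1 - 3^{2}\right) - 1\right)^{\frac{3}{2}}\right)^{2} = \left(3 + \left(\left(-1 - 9\right) - 1\right)^{\frac{3}{2}}\right)^{2} = \left(3 + \left(-10 - 1\right)^{\frac{3}{2}}\right)^{2} = \left(3 + \left(-11\right)^{\frac{3}{2}}\right)^{2} = \left(3 - 11 i \sqrt{11}\right)^{2}$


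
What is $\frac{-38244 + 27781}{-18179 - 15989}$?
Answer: $\frac{10463}{34168} \approx 0.30622$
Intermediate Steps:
$\frac{-38244 + 27781}{-18179 - 15989} = - \frac{10463}{-34168} = \left(-10463\right) \left(- \frac{1}{34168}\right) = \frac{10463}{34168}$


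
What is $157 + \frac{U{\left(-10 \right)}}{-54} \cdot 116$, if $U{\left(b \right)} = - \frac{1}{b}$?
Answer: $\frac{21166}{135} \approx 156.79$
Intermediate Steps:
$157 + \frac{U{\left(-10 \right)}}{-54} \cdot 116 = 157 + \frac{\left(-1\right) \frac{1}{-10}}{-54} \cdot 116 = 157 + \left(-1\right) \left(- \frac{1}{10}\right) \left(- \frac{1}{54}\right) 116 = 157 + \frac{1}{10} \left(- \frac{1}{54}\right) 116 = 157 - \frac{29}{135} = \frac{21166}{135}$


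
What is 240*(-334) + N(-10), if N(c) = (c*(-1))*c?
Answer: -80260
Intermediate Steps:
N(c) = -c² (N(c) = (-c)*c = -c²)
240*(-334) + N(-10) = 240*(-334) - 1*(-10)² = -80160 - 1*100 = -80160 - 100 = -80260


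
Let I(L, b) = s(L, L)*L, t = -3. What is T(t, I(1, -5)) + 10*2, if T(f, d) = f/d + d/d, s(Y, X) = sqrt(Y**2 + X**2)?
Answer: 21 - 3*sqrt(2)/2 ≈ 18.879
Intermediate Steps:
s(Y, X) = sqrt(X**2 + Y**2)
I(L, b) = L*sqrt(2)*sqrt(L**2) (I(L, b) = sqrt(L**2 + L**2)*L = sqrt(2*L**2)*L = (sqrt(2)*sqrt(L**2))*L = L*sqrt(2)*sqrt(L**2))
T(f, d) = 1 + f/d (T(f, d) = f/d + 1 = 1 + f/d)
T(t, I(1, -5)) + 10*2 = (1*sqrt(2)*sqrt(1**2) - 3)/((1*sqrt(2)*sqrt(1**2))) + 10*2 = (1*sqrt(2)*sqrt(1) - 3)/((1*sqrt(2)*sqrt(1))) + 20 = (1*sqrt(2)*1 - 3)/((1*sqrt(2)*1)) + 20 = (sqrt(2) - 3)/(sqrt(2)) + 20 = (sqrt(2)/2)*(-3 + sqrt(2)) + 20 = sqrt(2)*(-3 + sqrt(2))/2 + 20 = 20 + sqrt(2)*(-3 + sqrt(2))/2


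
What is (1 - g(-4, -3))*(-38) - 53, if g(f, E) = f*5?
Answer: -851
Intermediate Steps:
g(f, E) = 5*f
(1 - g(-4, -3))*(-38) - 53 = (1 - 5*(-4))*(-38) - 53 = (1 - 1*(-20))*(-38) - 53 = (1 + 20)*(-38) - 53 = 21*(-38) - 53 = -798 - 53 = -851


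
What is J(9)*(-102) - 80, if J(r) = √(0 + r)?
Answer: -386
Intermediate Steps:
J(r) = √r
J(9)*(-102) - 80 = √9*(-102) - 80 = 3*(-102) - 80 = -306 - 80 = -386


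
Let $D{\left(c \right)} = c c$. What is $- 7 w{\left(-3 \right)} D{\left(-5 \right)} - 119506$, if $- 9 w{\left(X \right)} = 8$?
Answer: $- \frac{1074154}{9} \approx -1.1935 \cdot 10^{5}$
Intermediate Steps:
$w{\left(X \right)} = - \frac{8}{9}$ ($w{\left(X \right)} = \left(- \frac{1}{9}\right) 8 = - \frac{8}{9}$)
$D{\left(c \right)} = c^{2}$
$- 7 w{\left(-3 \right)} D{\left(-5 \right)} - 119506 = \left(-7\right) \left(- \frac{8}{9}\right) \left(-5\right)^{2} - 119506 = \frac{56}{9} \cdot 25 - 119506 = \frac{1400}{9} - 119506 = - \frac{1074154}{9}$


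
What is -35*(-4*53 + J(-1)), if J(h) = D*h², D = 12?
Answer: 7000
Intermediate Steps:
J(h) = 12*h²
-35*(-4*53 + J(-1)) = -35*(-4*53 + 12*(-1)²) = -35*(-212 + 12*1) = -35*(-212 + 12) = -35*(-200) = 7000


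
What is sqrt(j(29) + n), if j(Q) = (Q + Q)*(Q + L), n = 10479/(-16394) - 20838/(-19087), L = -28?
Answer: sqrt(116802602759430106)/44701754 ≈ 7.6454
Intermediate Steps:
n = 20229357/44701754 (n = 10479*(-1/16394) - 20838*(-1/19087) = -1497/2342 + 20838/19087 = 20229357/44701754 ≈ 0.45254)
j(Q) = 2*Q*(-28 + Q) (j(Q) = (Q + Q)*(Q - 28) = (2*Q)*(-28 + Q) = 2*Q*(-28 + Q))
sqrt(j(29) + n) = sqrt(2*29*(-28 + 29) + 20229357/44701754) = sqrt(2*29*1 + 20229357/44701754) = sqrt(58 + 20229357/44701754) = sqrt(2612931089/44701754) = sqrt(116802602759430106)/44701754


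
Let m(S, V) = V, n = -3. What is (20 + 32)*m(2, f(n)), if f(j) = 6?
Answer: 312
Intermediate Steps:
(20 + 32)*m(2, f(n)) = (20 + 32)*6 = 52*6 = 312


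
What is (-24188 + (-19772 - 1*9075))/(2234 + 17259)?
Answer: -53035/19493 ≈ -2.7207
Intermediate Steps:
(-24188 + (-19772 - 1*9075))/(2234 + 17259) = (-24188 + (-19772 - 9075))/19493 = (-24188 - 28847)*(1/19493) = -53035*1/19493 = -53035/19493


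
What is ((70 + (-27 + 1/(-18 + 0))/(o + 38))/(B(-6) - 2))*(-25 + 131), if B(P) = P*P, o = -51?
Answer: 893951/3978 ≈ 224.72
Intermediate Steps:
B(P) = P²
((70 + (-27 + 1/(-18 + 0))/(o + 38))/(B(-6) - 2))*(-25 + 131) = ((70 + (-27 + 1/(-18 + 0))/(-51 + 38))/((-6)² - 2))*(-25 + 131) = ((70 + (-27 + 1/(-18))/(-13))/(36 - 2))*106 = ((70 + (-27 - 1/18)*(-1/13))/34)*106 = ((70 - 487/18*(-1/13))*(1/34))*106 = ((70 + 487/234)*(1/34))*106 = ((16867/234)*(1/34))*106 = (16867/7956)*106 = 893951/3978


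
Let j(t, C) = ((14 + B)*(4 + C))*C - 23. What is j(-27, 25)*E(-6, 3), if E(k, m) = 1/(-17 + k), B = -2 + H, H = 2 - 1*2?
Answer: -8677/23 ≈ -377.26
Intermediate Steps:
H = 0 (H = 2 - 2 = 0)
B = -2 (B = -2 + 0 = -2)
j(t, C) = -23 + C*(48 + 12*C) (j(t, C) = ((14 - 2)*(4 + C))*C - 23 = (12*(4 + C))*C - 23 = (48 + 12*C)*C - 23 = C*(48 + 12*C) - 23 = -23 + C*(48 + 12*C))
j(-27, 25)*E(-6, 3) = (-23 + 12*25**2 + 48*25)/(-17 - 6) = (-23 + 12*625 + 1200)/(-23) = (-23 + 7500 + 1200)*(-1/23) = 8677*(-1/23) = -8677/23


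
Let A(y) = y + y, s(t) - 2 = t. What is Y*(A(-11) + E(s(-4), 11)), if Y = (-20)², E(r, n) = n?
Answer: -4400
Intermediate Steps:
s(t) = 2 + t
A(y) = 2*y
Y = 400
Y*(A(-11) + E(s(-4), 11)) = 400*(2*(-11) + 11) = 400*(-22 + 11) = 400*(-11) = -4400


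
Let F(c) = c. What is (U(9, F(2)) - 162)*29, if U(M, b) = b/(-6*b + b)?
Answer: -23519/5 ≈ -4703.8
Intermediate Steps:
U(M, b) = -1/5 (U(M, b) = b/((-5*b)) = b*(-1/(5*b)) = -1/5)
(U(9, F(2)) - 162)*29 = (-1/5 - 162)*29 = -811/5*29 = -23519/5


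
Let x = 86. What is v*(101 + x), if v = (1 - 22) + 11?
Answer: -1870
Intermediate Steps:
v = -10 (v = -21 + 11 = -10)
v*(101 + x) = -10*(101 + 86) = -10*187 = -1870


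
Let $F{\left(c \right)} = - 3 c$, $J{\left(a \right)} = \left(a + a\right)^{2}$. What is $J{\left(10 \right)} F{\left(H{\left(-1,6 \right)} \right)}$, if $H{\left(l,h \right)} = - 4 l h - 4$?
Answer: $-24000$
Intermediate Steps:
$H{\left(l,h \right)} = -4 - 4 h l$ ($H{\left(l,h \right)} = - 4 h l - 4 = -4 - 4 h l$)
$J{\left(a \right)} = 4 a^{2}$ ($J{\left(a \right)} = \left(2 a\right)^{2} = 4 a^{2}$)
$J{\left(10 \right)} F{\left(H{\left(-1,6 \right)} \right)} = 4 \cdot 10^{2} \left(- 3 \left(-4 - 24 \left(-1\right)\right)\right) = 4 \cdot 100 \left(- 3 \left(-4 + 24\right)\right) = 400 \left(\left(-3\right) 20\right) = 400 \left(-60\right) = -24000$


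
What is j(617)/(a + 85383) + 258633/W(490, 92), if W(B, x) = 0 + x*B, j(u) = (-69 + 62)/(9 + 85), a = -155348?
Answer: 24299350757/4235401240 ≈ 5.7372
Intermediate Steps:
j(u) = -7/94
W(B, x) = B*x (W(B, x) = 0 + B*x = B*x)
j(617)/(a + 85383) + 258633/W(490, 92) = -7/(94*(-155348 + 85383)) + 258633/((490*92)) = -7/94/(-69965) + 258633/45080 = -7/94*(-1/69965) + 258633*(1/45080) = 1/939530 + 258633/45080 = 24299350757/4235401240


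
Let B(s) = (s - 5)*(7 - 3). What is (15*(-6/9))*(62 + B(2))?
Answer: -500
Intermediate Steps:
B(s) = -20 + 4*s (B(s) = (-5 + s)*4 = -20 + 4*s)
(15*(-6/9))*(62 + B(2)) = (15*(-6/9))*(62 + (-20 + 4*2)) = (15*(-6*1/9))*(62 + (-20 + 8)) = (15*(-2/3))*(62 - 12) = -10*50 = -500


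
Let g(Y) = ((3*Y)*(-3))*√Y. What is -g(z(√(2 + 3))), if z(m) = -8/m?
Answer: -144*I*√2*5^(¼)/5 ≈ -60.905*I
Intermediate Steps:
g(Y) = -9*Y^(3/2) (g(Y) = (-9*Y)*√Y = -9*Y^(3/2))
-g(z(√(2 + 3))) = -(-9)*(-8/√(2 + 3))^(3/2) = -(-9)*(-8*√5/5)^(3/2) = -(-9)*(-16*I*5^(¼)*5*√2/25) = -144*I*√2*5^(¼)/5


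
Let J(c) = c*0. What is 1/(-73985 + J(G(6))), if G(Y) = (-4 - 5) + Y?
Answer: -1/73985 ≈ -1.3516e-5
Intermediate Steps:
G(Y) = -9 + Y
J(c) = 0
1/(-73985 + J(G(6))) = 1/(-73985 + 0) = 1/(-73985) = -1/73985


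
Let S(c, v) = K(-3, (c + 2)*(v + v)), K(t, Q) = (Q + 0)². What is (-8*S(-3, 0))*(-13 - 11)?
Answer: 0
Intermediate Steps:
K(t, Q) = Q²
S(c, v) = 4*v²*(2 + c)² (S(c, v) = ((c + 2)*(v + v))² = ((2 + c)*(2*v))² = (2*v*(2 + c))² = 4*v²*(2 + c)²)
(-8*S(-3, 0))*(-13 - 11) = (-32*0²*(2 - 3)²)*(-13 - 11) = -32*0*(-1)²*(-24) = -32*0*(-24) = -8*0*(-24) = 0*(-24) = 0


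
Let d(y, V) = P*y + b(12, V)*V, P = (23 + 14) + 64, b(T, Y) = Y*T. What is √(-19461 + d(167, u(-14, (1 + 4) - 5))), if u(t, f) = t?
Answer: 11*I*√2 ≈ 15.556*I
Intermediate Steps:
b(T, Y) = T*Y
P = 101 (P = 37 + 64 = 101)
d(y, V) = 12*V² + 101*y (d(y, V) = 101*y + (12*V)*V = 101*y + 12*V² = 12*V² + 101*y)
√(-19461 + d(167, u(-14, (1 + 4) - 5))) = √(-19461 + (12*(-14)² + 101*167)) = √(-19461 + (12*196 + 16867)) = √(-19461 + (2352 + 16867)) = √(-19461 + 19219) = √(-242) = 11*I*√2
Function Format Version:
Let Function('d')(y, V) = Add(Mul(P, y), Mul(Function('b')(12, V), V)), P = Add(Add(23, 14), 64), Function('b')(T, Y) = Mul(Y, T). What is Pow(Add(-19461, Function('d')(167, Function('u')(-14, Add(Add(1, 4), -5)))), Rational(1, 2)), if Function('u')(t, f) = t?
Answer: Mul(11, I, Pow(2, Rational(1, 2))) ≈ Mul(15.556, I)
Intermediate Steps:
Function('b')(T, Y) = Mul(T, Y)
P = 101 (P = Add(37, 64) = 101)
Function('d')(y, V) = Add(Mul(12, Pow(V, 2)), Mul(101, y)) (Function('d')(y, V) = Add(Mul(101, y), Mul(Mul(12, V), V)) = Add(Mul(101, y), Mul(12, Pow(V, 2))) = Add(Mul(12, Pow(V, 2)), Mul(101, y)))
Pow(Add(-19461, Function('d')(167, Function('u')(-14, Add(Add(1, 4), -5)))), Rational(1, 2)) = Pow(Add(-19461, Add(Mul(12, Pow(-14, 2)), Mul(101, 167))), Rational(1, 2)) = Pow(Add(-19461, Add(Mul(12, 196), 16867)), Rational(1, 2)) = Pow(Add(-19461, Add(2352, 16867)), Rational(1, 2)) = Pow(Add(-19461, 19219), Rational(1, 2)) = Pow(-242, Rational(1, 2)) = Mul(11, I, Pow(2, Rational(1, 2)))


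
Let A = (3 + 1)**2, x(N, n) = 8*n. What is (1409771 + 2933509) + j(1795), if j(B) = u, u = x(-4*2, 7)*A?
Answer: 4344176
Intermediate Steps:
A = 16 (A = 4**2 = 16)
u = 896 (u = (8*7)*16 = 56*16 = 896)
j(B) = 896
(1409771 + 2933509) + j(1795) = (1409771 + 2933509) + 896 = 4343280 + 896 = 4344176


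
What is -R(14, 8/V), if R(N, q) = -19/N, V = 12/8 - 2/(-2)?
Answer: 19/14 ≈ 1.3571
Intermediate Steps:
V = 5/2 (V = 12*(⅛) - 2*(-½) = 3/2 + 1 = 5/2 ≈ 2.5000)
-R(14, 8/V) = -(-19)/14 = -1*(-19/14) = 19/14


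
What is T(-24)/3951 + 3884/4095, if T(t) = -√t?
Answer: 3884/4095 - 2*I*√6/3951 ≈ 0.94847 - 0.0012399*I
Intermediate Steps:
T(-24)/3951 + 3884/4095 = -√(-24)/3951 + 3884/4095 = -2*I*√6*(1/3951) + 3884*(1/4095) = -2*I*√6*(1/3951) + 3884/4095 = -2*I*√6/3951 + 3884/4095 = 3884/4095 - 2*I*√6/3951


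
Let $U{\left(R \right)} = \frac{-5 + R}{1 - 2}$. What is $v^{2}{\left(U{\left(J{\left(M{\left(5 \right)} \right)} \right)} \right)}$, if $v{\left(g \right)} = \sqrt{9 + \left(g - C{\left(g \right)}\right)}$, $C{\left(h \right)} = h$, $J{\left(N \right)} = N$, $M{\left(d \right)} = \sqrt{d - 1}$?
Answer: $9$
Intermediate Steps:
$M{\left(d \right)} = \sqrt{-1 + d}$
$U{\left(R \right)} = 5 - R$ ($U{\left(R \right)} = \frac{-5 + R}{-1} = \left(-5 + R\right) \left(-1\right) = 5 - R$)
$v{\left(g \right)} = 3$ ($v{\left(g \right)} = \sqrt{9 + \left(g - g\right)} = \sqrt{9 + 0} = \sqrt{9} = 3$)
$v^{2}{\left(U{\left(J{\left(M{\left(5 \right)} \right)} \right)} \right)} = 3^{2} = 9$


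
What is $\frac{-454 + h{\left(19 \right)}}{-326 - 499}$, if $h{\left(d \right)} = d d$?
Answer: $\frac{31}{275} \approx 0.11273$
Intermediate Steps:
$h{\left(d \right)} = d^{2}$
$\frac{-454 + h{\left(19 \right)}}{-326 - 499} = \frac{-454 + 19^{2}}{-326 - 499} = \frac{-454 + 361}{-825} = \left(-93\right) \left(- \frac{1}{825}\right) = \frac{31}{275}$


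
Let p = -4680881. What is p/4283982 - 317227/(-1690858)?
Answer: -1638927581996/1810901309139 ≈ -0.90503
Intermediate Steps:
p/4283982 - 317227/(-1690858) = -4680881/4283982 - 317227/(-1690858) = -4680881*1/4283982 - 317227*(-1/1690858) = -4680881/4283982 + 317227/1690858 = -1638927581996/1810901309139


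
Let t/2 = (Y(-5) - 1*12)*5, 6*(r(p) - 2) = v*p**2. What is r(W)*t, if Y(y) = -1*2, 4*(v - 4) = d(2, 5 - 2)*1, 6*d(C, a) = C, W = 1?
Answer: -6755/18 ≈ -375.28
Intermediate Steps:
d(C, a) = C/6
v = 49/12 (v = 4 + (((1/6)*2)*1)/4 = 4 + ((1/3)*1)/4 = 4 + (1/4)*(1/3) = 4 + 1/12 = 49/12 ≈ 4.0833)
Y(y) = -2
r(p) = 2 + 49*p**2/72 (r(p) = 2 + (49*p**2/12)/6 = 2 + 49*p**2/72)
t = -140 (t = 2*((-2 - 1*12)*5) = 2*((-2 - 12)*5) = 2*(-14*5) = 2*(-70) = -140)
r(W)*t = (2 + (49/72)*1**2)*(-140) = (2 + (49/72)*1)*(-140) = (2 + 49/72)*(-140) = (193/72)*(-140) = -6755/18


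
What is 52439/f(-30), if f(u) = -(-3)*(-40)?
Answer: -52439/120 ≈ -436.99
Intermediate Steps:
f(u) = -120 (f(u) = -1*120 = -120)
52439/f(-30) = 52439/(-120) = 52439*(-1/120) = -52439/120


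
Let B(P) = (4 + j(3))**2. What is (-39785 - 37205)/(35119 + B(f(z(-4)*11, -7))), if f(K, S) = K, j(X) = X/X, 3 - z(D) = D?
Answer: -38495/17572 ≈ -2.1907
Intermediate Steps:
z(D) = 3 - D
j(X) = 1
B(P) = 25 (B(P) = (4 + 1)**2 = 5**2 = 25)
(-39785 - 37205)/(35119 + B(f(z(-4)*11, -7))) = (-39785 - 37205)/(35119 + 25) = -76990/35144 = -76990*1/35144 = -38495/17572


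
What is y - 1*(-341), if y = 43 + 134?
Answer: 518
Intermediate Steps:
y = 177
y - 1*(-341) = 177 - 1*(-341) = 177 + 341 = 518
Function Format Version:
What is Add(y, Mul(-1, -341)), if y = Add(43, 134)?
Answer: 518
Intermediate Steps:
y = 177
Add(y, Mul(-1, -341)) = Add(177, Mul(-1, -341)) = Add(177, 341) = 518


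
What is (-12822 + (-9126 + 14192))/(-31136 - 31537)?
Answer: 7756/62673 ≈ 0.12375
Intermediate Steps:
(-12822 + (-9126 + 14192))/(-31136 - 31537) = (-12822 + 5066)/(-62673) = -7756*(-1/62673) = 7756/62673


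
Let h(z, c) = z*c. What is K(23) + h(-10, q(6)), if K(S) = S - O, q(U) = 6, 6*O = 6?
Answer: -38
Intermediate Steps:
O = 1 (O = (⅙)*6 = 1)
K(S) = -1 + S (K(S) = S - 1*1 = S - 1 = -1 + S)
h(z, c) = c*z
K(23) + h(-10, q(6)) = (-1 + 23) + 6*(-10) = 22 - 60 = -38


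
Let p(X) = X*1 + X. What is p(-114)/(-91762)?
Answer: 114/45881 ≈ 0.0024847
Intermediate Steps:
p(X) = 2*X (p(X) = X + X = 2*X)
p(-114)/(-91762) = (2*(-114))/(-91762) = -228*(-1/91762) = 114/45881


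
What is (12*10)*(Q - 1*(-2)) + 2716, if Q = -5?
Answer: 2356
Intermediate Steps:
(12*10)*(Q - 1*(-2)) + 2716 = (12*10)*(-5 - 1*(-2)) + 2716 = 120*(-5 + 2) + 2716 = 120*(-3) + 2716 = -360 + 2716 = 2356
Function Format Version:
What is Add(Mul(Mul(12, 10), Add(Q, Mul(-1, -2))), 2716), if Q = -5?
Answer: 2356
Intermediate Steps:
Add(Mul(Mul(12, 10), Add(Q, Mul(-1, -2))), 2716) = Add(Mul(Mul(12, 10), Add(-5, Mul(-1, -2))), 2716) = Add(Mul(120, Add(-5, 2)), 2716) = Add(Mul(120, -3), 2716) = Add(-360, 2716) = 2356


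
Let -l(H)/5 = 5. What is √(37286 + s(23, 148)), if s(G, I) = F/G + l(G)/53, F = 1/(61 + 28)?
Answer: 4*√27428859417829/108491 ≈ 193.09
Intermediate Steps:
F = 1/89 ≈ 0.011236
l(H) = -25 (l(H) = -5*5 = -25)
s(G, I) = -25/53 + 1/(89*G) (s(G, I) = 1/(89*G) - 25/53 = -25/53 + 1/(89*G))
√(37286 + s(23, 148)) = √(37286 + (1/4717)*(53 - 2225*23)/23) = √(37286 + (1/4717)*(1/23)*(53 - 51175)) = √(37286 + (1/4717)*(1/23)*(-51122)) = √(37286 - 51122/108491) = √(4045144304/108491) = 4*√27428859417829/108491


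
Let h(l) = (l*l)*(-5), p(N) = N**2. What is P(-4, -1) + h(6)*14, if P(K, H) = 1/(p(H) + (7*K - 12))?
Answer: -98281/39 ≈ -2520.0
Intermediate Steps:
P(K, H) = 1/(-12 + H**2 + 7*K) (P(K, H) = 1/(H**2 + (7*K - 12)) = 1/(H**2 + (-12 + 7*K)) = 1/(-12 + H**2 + 7*K))
h(l) = -5*l**2 (h(l) = l**2*(-5) = -5*l**2)
P(-4, -1) + h(6)*14 = 1/(-12 + (-1)**2 + 7*(-4)) - 5*6**2*14 = 1/(-12 + 1 - 28) - 5*36*14 = 1/(-39) - 180*14 = -1/39 - 2520 = -98281/39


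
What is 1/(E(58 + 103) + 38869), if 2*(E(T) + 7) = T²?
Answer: 2/103645 ≈ 1.9297e-5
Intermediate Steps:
E(T) = -7 + T²/2
1/(E(58 + 103) + 38869) = 1/((-7 + (58 + 103)²/2) + 38869) = 1/((-7 + (½)*161²) + 38869) = 1/((-7 + (½)*25921) + 38869) = 1/((-7 + 25921/2) + 38869) = 1/(25907/2 + 38869) = 1/(103645/2) = 2/103645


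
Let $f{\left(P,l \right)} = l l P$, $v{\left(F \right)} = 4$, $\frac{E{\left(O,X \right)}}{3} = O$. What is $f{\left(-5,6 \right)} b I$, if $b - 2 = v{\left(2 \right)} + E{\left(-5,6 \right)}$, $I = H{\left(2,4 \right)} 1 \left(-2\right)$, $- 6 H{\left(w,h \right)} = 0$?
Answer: $0$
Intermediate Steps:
$H{\left(w,h \right)} = 0$ ($H{\left(w,h \right)} = \left(- \frac{1}{6}\right) 0 = 0$)
$E{\left(O,X \right)} = 3 O$
$f{\left(P,l \right)} = P l^{2}$ ($f{\left(P,l \right)} = l^{2} P = P l^{2}$)
$I = 0$ ($I = 0 \cdot 1 \left(-2\right) = 0 \left(-2\right) = 0$)
$b = -9$ ($b = 2 + \left(4 + 3 \left(-5\right)\right) = 2 + \left(4 - 15\right) = 2 - 11 = -9$)
$f{\left(-5,6 \right)} b I = - 5 \cdot 6^{2} \left(-9\right) 0 = \left(-5\right) 36 \left(-9\right) 0 = \left(-180\right) \left(-9\right) 0 = 1620 \cdot 0 = 0$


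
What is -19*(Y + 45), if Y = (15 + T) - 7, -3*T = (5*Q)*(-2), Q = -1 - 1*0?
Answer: -2831/3 ≈ -943.67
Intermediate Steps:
Q = -1 (Q = -1 + 0 = -1)
T = -10/3 (T = -5*(-1)*(-2)/3 = -(-5)*(-2)/3 = -⅓*10 = -10/3 ≈ -3.3333)
Y = 14/3 (Y = (15 - 10/3) - 7 = 35/3 - 7 = 14/3 ≈ 4.6667)
-19*(Y + 45) = -19*(14/3 + 45) = -19*149/3 = -2831/3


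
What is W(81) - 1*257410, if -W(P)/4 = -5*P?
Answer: -255790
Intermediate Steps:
W(P) = 20*P (W(P) = -(-20)*P = 20*P)
W(81) - 1*257410 = 20*81 - 1*257410 = 1620 - 257410 = -255790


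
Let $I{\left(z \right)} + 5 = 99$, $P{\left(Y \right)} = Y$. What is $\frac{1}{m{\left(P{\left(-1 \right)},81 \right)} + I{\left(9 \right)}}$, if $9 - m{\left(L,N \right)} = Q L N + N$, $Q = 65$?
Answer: $\frac{1}{5287} \approx 0.00018914$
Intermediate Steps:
$I{\left(z \right)} = 94$ ($I{\left(z \right)} = -5 + 99 = 94$)
$m{\left(L,N \right)} = 9 - N - 65 L N$ ($m{\left(L,N \right)} = 9 - \left(65 L N + N\right) = 9 - \left(N + 65 L N\right) = 9 - N - 65 L N$)
$\frac{1}{m{\left(P{\left(-1 \right)},81 \right)} + I{\left(9 \right)}} = \frac{1}{\left(9 - 81 - \left(-65\right) 81\right) + 94} = \frac{1}{\left(9 - 81 + 5265\right) + 94} = \frac{1}{5193 + 94} = \frac{1}{5287}$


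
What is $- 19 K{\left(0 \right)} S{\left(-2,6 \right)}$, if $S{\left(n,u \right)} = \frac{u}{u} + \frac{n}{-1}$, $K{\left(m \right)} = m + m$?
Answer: $0$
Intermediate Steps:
$K{\left(m \right)} = 2 m$
$S{\left(n,u \right)} = 1 - n$ ($S{\left(n,u \right)} = 1 + n \left(-1\right) = 1 - n$)
$- 19 K{\left(0 \right)} S{\left(-2,6 \right)} = - 19 \cdot 2 \cdot 0 \left(1 - -2\right) = \left(-19\right) 0 \left(1 + 2\right) = 0 \cdot 3 = 0$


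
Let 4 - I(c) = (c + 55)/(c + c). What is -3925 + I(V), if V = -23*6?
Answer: -1082279/276 ≈ -3921.3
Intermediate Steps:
V = -138
I(c) = 4 - (55 + c)/(2*c) (I(c) = 4 - (c + 55)/(c + c) = 4 - (55 + c)/(2*c))
-3925 + I(V) = -3925 + (½)*(-55 + 7*(-138))/(-138) = -3925 + (½)*(-1/138)*(-55 - 966) = -3925 + (½)*(-1/138)*(-1021) = -3925 + 1021/276 = -1082279/276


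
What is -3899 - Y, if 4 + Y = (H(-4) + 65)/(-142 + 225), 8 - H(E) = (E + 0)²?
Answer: -323342/83 ≈ -3895.7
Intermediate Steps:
H(E) = 8 - E² (H(E) = 8 - (E + 0)² = 8 - E²)
Y = -275/83 (Y = -4 + ((8 - 1*(-4)²) + 65)/(-142 + 225) = -4 + ((8 - 1*16) + 65)/83 = -4 + ((8 - 16) + 65)*(1/83) = -4 + (-8 + 65)*(1/83) = -4 + 57*(1/83) = -4 + 57/83 = -275/83 ≈ -3.3133)
-3899 - Y = -3899 - 1*(-275/83) = -3899 + 275/83 = -323342/83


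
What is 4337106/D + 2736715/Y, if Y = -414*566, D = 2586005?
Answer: -263516115097/26346218940 ≈ -10.002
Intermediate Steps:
Y = -234324
4337106/D + 2736715/Y = 4337106/2586005 + 2736715/(-234324) = 4337106*(1/2586005) + 2736715*(-1/234324) = 4337106/2586005 - 2736715/234324 = -263516115097/26346218940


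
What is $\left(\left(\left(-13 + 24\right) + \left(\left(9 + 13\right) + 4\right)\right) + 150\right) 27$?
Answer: $5049$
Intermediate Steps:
$\left(\left(\left(-13 + 24\right) + \left(\left(9 + 13\right) + 4\right)\right) + 150\right) 27 = \left(\left(11 + \left(22 + 4\right)\right) + 150\right) 27 = \left(\left(11 + 26\right) + 150\right) 27 = \left(37 + 150\right) 27 = 187 \cdot 27 = 5049$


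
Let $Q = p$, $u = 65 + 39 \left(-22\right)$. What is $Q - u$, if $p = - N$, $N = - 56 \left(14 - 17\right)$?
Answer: $625$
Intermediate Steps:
$N = 168$ ($N = \left(-56\right) \left(-3\right) = 168$)
$p = -168$ ($p = \left(-1\right) 168 = -168$)
$u = -793$ ($u = 65 - 858 = -793$)
$Q = -168$
$Q - u = -168 - -793 = -168 + 793 = 625$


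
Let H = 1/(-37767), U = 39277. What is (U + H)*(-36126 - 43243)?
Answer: -117733947357002/37767 ≈ -3.1174e+9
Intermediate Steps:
H = -1/37767 ≈ -2.6478e-5
(U + H)*(-36126 - 43243) = (39277 - 1/37767)*(-36126 - 43243) = (1483374458/37767)*(-79369) = -117733947357002/37767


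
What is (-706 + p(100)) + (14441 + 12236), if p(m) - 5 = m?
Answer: 26076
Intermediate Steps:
p(m) = 5 + m
(-706 + p(100)) + (14441 + 12236) = (-706 + (5 + 100)) + (14441 + 12236) = (-706 + 105) + 26677 = -601 + 26677 = 26076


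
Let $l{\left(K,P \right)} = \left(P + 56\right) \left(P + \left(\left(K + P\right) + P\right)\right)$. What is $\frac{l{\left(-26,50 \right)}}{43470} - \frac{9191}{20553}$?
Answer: $- \frac{1658771}{11454345} \approx -0.14482$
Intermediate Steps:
$l{\left(K,P \right)} = \left(56 + P\right) \left(K + 3 P\right)$ ($l{\left(K,P \right)} = \left(56 + P\right) \left(P + \left(K + 2 P\right)\right) = \left(56 + P\right) \left(K + 3 P\right)$)
$\frac{l{\left(-26,50 \right)}}{43470} - \frac{9191}{20553} = \frac{3 \cdot 50^{2} + 56 \left(-26\right) + 168 \cdot 50 - 1300}{43470} - \frac{9191}{20553} = \left(3 \cdot 2500 - 1456 + 8400 - 1300\right) \frac{1}{43470} - \frac{707}{1581} = \left(7500 - 1456 + 8400 - 1300\right) \frac{1}{43470} - \frac{707}{1581} = 13144 \cdot \frac{1}{43470} - \frac{707}{1581} = \frac{6572}{21735} - \frac{707}{1581} = - \frac{1658771}{11454345}$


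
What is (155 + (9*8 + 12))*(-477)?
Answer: -114003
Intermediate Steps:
(155 + (9*8 + 12))*(-477) = (155 + (72 + 12))*(-477) = (155 + 84)*(-477) = 239*(-477) = -114003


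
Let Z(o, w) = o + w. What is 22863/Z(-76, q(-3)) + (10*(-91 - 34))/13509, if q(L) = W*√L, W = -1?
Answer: (-1250*√3 + 308951267*I)/(13509*(√3 - 76*I)) ≈ -300.77 + 6.8524*I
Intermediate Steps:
q(L) = -√L
22863/Z(-76, q(-3)) + (10*(-91 - 34))/13509 = 22863/(-76 - √(-3)) + (10*(-91 - 34))/13509 = 22863/(-76 - I*√3) + (10*(-125))*(1/13509) = 22863/(-76 - I*√3) - 1250*1/13509 = 22863/(-76 - I*√3) - 1250/13509 = -1250/13509 + 22863/(-76 - I*√3)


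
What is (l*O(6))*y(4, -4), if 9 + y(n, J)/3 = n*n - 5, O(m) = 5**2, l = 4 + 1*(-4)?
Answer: 0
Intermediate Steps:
l = 0 (l = 4 - 4 = 0)
O(m) = 25
y(n, J) = -42 + 3*n**2 (y(n, J) = -27 + 3*(n*n - 5) = -27 + 3*(n**2 - 5) = -27 + 3*(-5 + n**2) = -27 + (-15 + 3*n**2) = -42 + 3*n**2)
(l*O(6))*y(4, -4) = (0*25)*(-42 + 3*4**2) = 0*(-42 + 3*16) = 0*(-42 + 48) = 0*6 = 0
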